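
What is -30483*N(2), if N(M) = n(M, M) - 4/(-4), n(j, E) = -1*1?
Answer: 0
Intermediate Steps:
n(j, E) = -1
N(M) = 0 (N(M) = -1 - 4/(-4) = -1 - 4*(-1)/4 = -1 - 1*(-1) = -1 + 1 = 0)
-30483*N(2) = -30483*0 = 0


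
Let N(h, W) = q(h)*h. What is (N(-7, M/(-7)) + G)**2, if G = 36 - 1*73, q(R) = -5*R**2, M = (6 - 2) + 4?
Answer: 2815684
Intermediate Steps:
M = 8 (M = 4 + 4 = 8)
G = -37 (G = 36 - 73 = -37)
N(h, W) = -5*h**3 (N(h, W) = (-5*h**2)*h = -5*h**3)
(N(-7, M/(-7)) + G)**2 = (-5*(-7)**3 - 37)**2 = (-5*(-343) - 37)**2 = (1715 - 37)**2 = 1678**2 = 2815684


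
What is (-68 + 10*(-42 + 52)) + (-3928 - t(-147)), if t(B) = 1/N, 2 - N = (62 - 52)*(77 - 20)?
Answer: -2212927/568 ≈ -3896.0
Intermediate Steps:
N = -568 (N = 2 - (62 - 52)*(77 - 20) = 2 - 10*57 = 2 - 1*570 = 2 - 570 = -568)
t(B) = -1/568 (t(B) = 1/(-568) = -1/568)
(-68 + 10*(-42 + 52)) + (-3928 - t(-147)) = (-68 + 10*(-42 + 52)) + (-3928 - 1*(-1/568)) = (-68 + 10*10) + (-3928 + 1/568) = (-68 + 100) - 2231103/568 = 32 - 2231103/568 = -2212927/568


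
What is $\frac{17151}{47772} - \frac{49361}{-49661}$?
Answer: $\frac{1069936501}{790801764} \approx 1.353$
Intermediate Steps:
$\frac{17151}{47772} - \frac{49361}{-49661} = 17151 \cdot \frac{1}{47772} - - \frac{49361}{49661} = \frac{5717}{15924} + \frac{49361}{49661} = \frac{1069936501}{790801764}$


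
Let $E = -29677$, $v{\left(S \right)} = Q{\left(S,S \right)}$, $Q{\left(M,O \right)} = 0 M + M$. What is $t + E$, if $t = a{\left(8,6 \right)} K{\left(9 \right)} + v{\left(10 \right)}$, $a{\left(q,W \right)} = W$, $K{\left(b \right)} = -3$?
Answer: $-29685$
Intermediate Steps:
$Q{\left(M,O \right)} = M$ ($Q{\left(M,O \right)} = 0 + M = M$)
$v{\left(S \right)} = S$
$t = -8$ ($t = 6 \left(-3\right) + 10 = -18 + 10 = -8$)
$t + E = -8 - 29677 = -29685$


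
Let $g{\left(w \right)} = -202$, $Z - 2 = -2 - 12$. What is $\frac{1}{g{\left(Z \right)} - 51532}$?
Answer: $- \frac{1}{51734} \approx -1.933 \cdot 10^{-5}$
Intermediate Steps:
$Z = -12$ ($Z = 2 - 14 = -12$)
$\frac{1}{g{\left(Z \right)} - 51532} = \frac{1}{-202 - 51532} = \frac{1}{-51734} = - \frac{1}{51734}$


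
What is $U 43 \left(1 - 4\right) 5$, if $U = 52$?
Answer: $-33540$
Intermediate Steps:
$U 43 \left(1 - 4\right) 5 = 52 \cdot 43 \left(1 - 4\right) 5 = 52 \cdot 43 \left(\left(-3\right) 5\right) = 52 \cdot 43 \left(-15\right) = 52 \left(-645\right) = -33540$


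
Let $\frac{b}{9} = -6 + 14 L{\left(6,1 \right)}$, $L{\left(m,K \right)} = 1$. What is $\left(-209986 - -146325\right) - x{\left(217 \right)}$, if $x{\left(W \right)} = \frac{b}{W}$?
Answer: $- \frac{13814509}{217} \approx -63661.0$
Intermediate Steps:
$b = 72$ ($b = 9 \left(-6 + 14 \cdot 1\right) = 9 \left(-6 + 14\right) = 9 \cdot 8 = 72$)
$x{\left(W \right)} = \frac{72}{W}$
$\left(-209986 - -146325\right) - x{\left(217 \right)} = \left(-209986 - -146325\right) - \frac{72}{217} = \left(-209986 + 146325\right) - 72 \cdot \frac{1}{217} = -63661 - \frac{72}{217} = - \frac{13814509}{217}$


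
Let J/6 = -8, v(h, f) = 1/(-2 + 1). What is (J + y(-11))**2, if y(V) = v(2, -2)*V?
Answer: 1369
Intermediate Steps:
v(h, f) = -1 (v(h, f) = 1/(-1) = -1)
J = -48 (J = 6*(-8) = -48)
y(V) = -V
(J + y(-11))**2 = (-48 - 1*(-11))**2 = (-48 + 11)**2 = (-37)**2 = 1369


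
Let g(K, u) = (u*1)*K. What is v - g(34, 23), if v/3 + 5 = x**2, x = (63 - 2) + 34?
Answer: 26278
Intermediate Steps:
x = 95 (x = 61 + 34 = 95)
v = 27060 (v = -15 + 3*95**2 = -15 + 3*9025 = -15 + 27075 = 27060)
g(K, u) = K*u (g(K, u) = u*K = K*u)
v - g(34, 23) = 27060 - 34*23 = 27060 - 1*782 = 27060 - 782 = 26278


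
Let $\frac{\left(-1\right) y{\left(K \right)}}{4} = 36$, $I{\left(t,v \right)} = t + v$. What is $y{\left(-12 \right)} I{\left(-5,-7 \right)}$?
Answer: $1728$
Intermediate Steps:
$y{\left(K \right)} = -144$ ($y{\left(K \right)} = \left(-4\right) 36 = -144$)
$y{\left(-12 \right)} I{\left(-5,-7 \right)} = - 144 \left(-5 - 7\right) = \left(-144\right) \left(-12\right) = 1728$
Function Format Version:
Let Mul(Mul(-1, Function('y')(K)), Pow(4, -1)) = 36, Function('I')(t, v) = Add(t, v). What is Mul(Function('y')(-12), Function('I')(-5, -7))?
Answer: 1728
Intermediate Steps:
Function('y')(K) = -144 (Function('y')(K) = Mul(-4, 36) = -144)
Mul(Function('y')(-12), Function('I')(-5, -7)) = Mul(-144, Add(-5, -7)) = Mul(-144, -12) = 1728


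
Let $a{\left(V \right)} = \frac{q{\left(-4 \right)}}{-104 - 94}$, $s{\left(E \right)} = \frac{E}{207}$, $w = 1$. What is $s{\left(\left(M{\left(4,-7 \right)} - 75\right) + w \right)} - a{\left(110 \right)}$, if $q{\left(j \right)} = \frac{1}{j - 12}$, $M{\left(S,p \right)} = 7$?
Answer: $- \frac{2623}{8096} \approx -0.32399$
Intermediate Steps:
$q{\left(j \right)} = \frac{1}{-12 + j}$
$s{\left(E \right)} = \frac{E}{207}$ ($s{\left(E \right)} = E \frac{1}{207} = \frac{E}{207}$)
$a{\left(V \right)} = \frac{1}{3168}$ ($a{\left(V \right)} = \frac{1}{\left(-12 - 4\right) \left(-104 - 94\right)} = \frac{1}{\left(-16\right) \left(-198\right)} = \left(- \frac{1}{16}\right) \left(- \frac{1}{198}\right) = \frac{1}{3168}$)
$s{\left(\left(M{\left(4,-7 \right)} - 75\right) + w \right)} - a{\left(110 \right)} = \frac{\left(7 - 75\right) + 1}{207} - \frac{1}{3168} = \frac{-68 + 1}{207} - \frac{1}{3168} = \frac{1}{207} \left(-67\right) - \frac{1}{3168} = - \frac{67}{207} - \frac{1}{3168} = - \frac{2623}{8096}$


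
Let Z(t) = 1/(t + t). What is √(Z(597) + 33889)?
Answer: √48313379598/1194 ≈ 184.09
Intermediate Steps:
Z(t) = 1/(2*t)
√(Z(597) + 33889) = √((½)/597 + 33889) = √((½)*(1/597) + 33889) = √(1/1194 + 33889) = √(40463467/1194) = √48313379598/1194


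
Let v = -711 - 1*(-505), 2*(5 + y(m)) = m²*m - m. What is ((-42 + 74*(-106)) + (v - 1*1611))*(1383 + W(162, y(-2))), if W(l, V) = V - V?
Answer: -13419249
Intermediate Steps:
y(m) = -5 + m³/2 - m/2 (y(m) = -5 + (m²*m - m)/2 = -5 + (m³ - m)/2 = -5 + (m³/2 - m/2) = -5 + m³/2 - m/2)
v = -206 (v = -711 + 505 = -206)
W(l, V) = 0
((-42 + 74*(-106)) + (v - 1*1611))*(1383 + W(162, y(-2))) = ((-42 + 74*(-106)) + (-206 - 1*1611))*(1383 + 0) = ((-42 - 7844) + (-206 - 1611))*1383 = (-7886 - 1817)*1383 = -9703*1383 = -13419249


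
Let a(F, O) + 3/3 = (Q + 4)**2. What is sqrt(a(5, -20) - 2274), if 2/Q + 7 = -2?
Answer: I*sqrt(183119)/9 ≈ 47.547*I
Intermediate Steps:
Q = -2/9 (Q = 2/(-7 - 2) = 2/(-9) = 2*(-1/9) = -2/9 ≈ -0.22222)
a(F, O) = 1075/81 (a(F, O) = -1 + (-2/9 + 4)**2 = -1 + (34/9)**2 = -1 + 1156/81 = 1075/81)
sqrt(a(5, -20) - 2274) = sqrt(1075/81 - 2274) = sqrt(-183119/81) = I*sqrt(183119)/9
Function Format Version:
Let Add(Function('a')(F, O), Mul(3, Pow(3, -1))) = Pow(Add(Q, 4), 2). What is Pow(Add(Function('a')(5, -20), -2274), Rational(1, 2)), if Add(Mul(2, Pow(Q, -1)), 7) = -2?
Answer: Mul(Rational(1, 9), I, Pow(183119, Rational(1, 2))) ≈ Mul(47.547, I)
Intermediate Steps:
Q = Rational(-2, 9) (Q = Mul(2, Pow(Add(-7, -2), -1)) = Mul(2, Pow(-9, -1)) = Mul(2, Rational(-1, 9)) = Rational(-2, 9) ≈ -0.22222)
Function('a')(F, O) = Rational(1075, 81) (Function('a')(F, O) = Add(-1, Pow(Add(Rational(-2, 9), 4), 2)) = Add(-1, Pow(Rational(34, 9), 2)) = Add(-1, Rational(1156, 81)) = Rational(1075, 81))
Pow(Add(Function('a')(5, -20), -2274), Rational(1, 2)) = Pow(Add(Rational(1075, 81), -2274), Rational(1, 2)) = Pow(Rational(-183119, 81), Rational(1, 2)) = Mul(Rational(1, 9), I, Pow(183119, Rational(1, 2)))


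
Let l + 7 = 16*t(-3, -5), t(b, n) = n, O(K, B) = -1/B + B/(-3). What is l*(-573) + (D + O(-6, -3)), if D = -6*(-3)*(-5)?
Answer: 149287/3 ≈ 49762.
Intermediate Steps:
O(K, B) = -1/B - B/3 (O(K, B) = -1/B + B*(-⅓) = -1/B - B/3)
D = -90 (D = 18*(-5) = -90)
l = -87 (l = -7 + 16*(-5) = -7 - 80 = -87)
l*(-573) + (D + O(-6, -3)) = -87*(-573) + (-90 + (-1/(-3) - ⅓*(-3))) = 49851 + (-90 + (-1*(-⅓) + 1)) = 49851 + (-90 + (⅓ + 1)) = 49851 + (-90 + 4/3) = 49851 - 266/3 = 149287/3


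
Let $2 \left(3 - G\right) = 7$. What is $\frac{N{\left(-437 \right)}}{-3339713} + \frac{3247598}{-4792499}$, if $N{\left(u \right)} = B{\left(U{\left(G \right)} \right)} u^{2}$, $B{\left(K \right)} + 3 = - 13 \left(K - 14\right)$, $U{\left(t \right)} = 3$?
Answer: $- \frac{138976669073714}{16005571212787} \approx -8.683$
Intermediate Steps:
$G = - \frac{1}{2}$ ($G = 3 - \frac{7}{2} = - \frac{1}{2} \approx -0.5$)
$B{\left(K \right)} = 179 - 13 K$ ($B{\left(K \right)} = -3 - 13 \left(K - 14\right) = -3 - 13 \left(-14 + K\right) = -3 - \left(-182 + 13 K\right) = 179 - 13 K$)
$N{\left(u \right)} = 140 u^{2}$ ($N{\left(u \right)} = \left(179 - 39\right) u^{2} = 140 u^{2}$)
$\frac{N{\left(-437 \right)}}{-3339713} + \frac{3247598}{-4792499} = \frac{140 \left(-437\right)^{2}}{-3339713} + \frac{3247598}{-4792499} = 140 \cdot 190969 \left(- \frac{1}{3339713}\right) + 3247598 \left(- \frac{1}{4792499}\right) = 26735660 \left(- \frac{1}{3339713}\right) - \frac{3247598}{4792499} = - \frac{26735660}{3339713} - \frac{3247598}{4792499} = - \frac{138976669073714}{16005571212787}$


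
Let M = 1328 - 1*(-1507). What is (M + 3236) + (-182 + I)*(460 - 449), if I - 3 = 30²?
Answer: 14002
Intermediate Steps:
M = 2835 (M = 1328 + 1507 = 2835)
I = 903 (I = 3 + 30² = 3 + 900 = 903)
(M + 3236) + (-182 + I)*(460 - 449) = (2835 + 3236) + (-182 + 903)*(460 - 449) = 6071 + 721*11 = 6071 + 7931 = 14002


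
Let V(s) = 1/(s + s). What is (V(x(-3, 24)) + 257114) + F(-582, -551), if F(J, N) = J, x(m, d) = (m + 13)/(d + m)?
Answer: 5130661/20 ≈ 2.5653e+5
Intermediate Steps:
x(m, d) = (13 + m)/(d + m)
V(s) = 1/(2*s)
(V(x(-3, 24)) + 257114) + F(-582, -551) = (1/(2*(((13 - 3)/(24 - 3)))) + 257114) - 582 = (1/(2*((10/21))) + 257114) - 582 = (1/(2*(((1/21)*10))) + 257114) - 582 = (1/(2*(10/21)) + 257114) - 582 = ((1/2)*(21/10) + 257114) - 582 = (21/20 + 257114) - 582 = 5142301/20 - 582 = 5130661/20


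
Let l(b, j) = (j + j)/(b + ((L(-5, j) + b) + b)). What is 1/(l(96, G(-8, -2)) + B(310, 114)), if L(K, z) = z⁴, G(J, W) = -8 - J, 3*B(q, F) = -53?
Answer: -3/53 ≈ -0.056604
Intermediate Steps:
B(q, F) = -53/3 (B(q, F) = (⅓)*(-53) = -53/3)
l(b, j) = 2*j/(j⁴ + 3*b) (l(b, j) = (j + j)/(b + ((j⁴ + b) + b)) = (2*j)/(b + ((b + j⁴) + b)) = (2*j)/(b + (j⁴ + 2*b)) = (2*j)/(j⁴ + 3*b) = 2*j/(j⁴ + 3*b))
1/(l(96, G(-8, -2)) + B(310, 114)) = 1/(2*(-8 - 1*(-8))/((-8 - 1*(-8))⁴ + 3*96) - 53/3) = 1/(2*(-8 + 8)/((-8 + 8)⁴ + 288) - 53/3) = 1/(2*0/(0⁴ + 288) - 53/3) = 1/(2*0/(0 + 288) - 53/3) = 1/(2*0/288 - 53/3) = 1/(2*0*(1/288) - 53/3) = 1/(0 - 53/3) = 1/(-53/3) = -3/53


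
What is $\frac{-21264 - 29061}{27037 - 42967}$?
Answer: $\frac{3355}{1062} \approx 3.1591$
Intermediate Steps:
$\frac{-21264 - 29061}{27037 - 42967} = - \frac{50325}{-15930} = \left(-50325\right) \left(- \frac{1}{15930}\right) = \frac{3355}{1062}$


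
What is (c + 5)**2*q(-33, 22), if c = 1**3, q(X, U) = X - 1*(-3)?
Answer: -1080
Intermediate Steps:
q(X, U) = 3 + X (q(X, U) = X + 3 = 3 + X)
c = 1
(c + 5)**2*q(-33, 22) = (1 + 5)**2*(3 - 33) = 6**2*(-30) = 36*(-30) = -1080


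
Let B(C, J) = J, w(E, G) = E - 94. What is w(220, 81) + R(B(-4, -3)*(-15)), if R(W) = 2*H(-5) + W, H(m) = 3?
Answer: 177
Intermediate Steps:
w(E, G) = -94 + E
R(W) = 6 + W (R(W) = 2*3 + W = 6 + W)
w(220, 81) + R(B(-4, -3)*(-15)) = (-94 + 220) + (6 - 3*(-15)) = 126 + (6 + 45) = 126 + 51 = 177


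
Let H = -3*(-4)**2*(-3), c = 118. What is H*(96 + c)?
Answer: 30816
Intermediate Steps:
H = 144 (H = -3*16*(-3) = -48*(-3) = 144)
H*(96 + c) = 144*(96 + 118) = 144*214 = 30816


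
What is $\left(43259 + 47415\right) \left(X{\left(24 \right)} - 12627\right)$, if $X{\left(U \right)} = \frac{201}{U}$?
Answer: $- \frac{4576724813}{4} \approx -1.1442 \cdot 10^{9}$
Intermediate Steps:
$\left(43259 + 47415\right) \left(X{\left(24 \right)} - 12627\right) = \left(43259 + 47415\right) \left(\frac{201}{24} - 12627\right) = 90674 \left(201 \cdot \frac{1}{24} - 12627\right) = 90674 \left(\frac{67}{8} - 12627\right) = 90674 \left(- \frac{100949}{8}\right) = - \frac{4576724813}{4}$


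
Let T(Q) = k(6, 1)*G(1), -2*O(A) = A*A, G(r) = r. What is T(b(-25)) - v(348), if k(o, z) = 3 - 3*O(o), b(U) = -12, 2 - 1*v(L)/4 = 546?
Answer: 2233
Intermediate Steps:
v(L) = -2176 (v(L) = 8 - 4*546 = 8 - 2184 = -2176)
O(A) = -A**2/2 (O(A) = -A*A/2 = -A**2/2)
k(o, z) = 3 + 3*o**2/2 (k(o, z) = 3 - (-3)*o**2/2 = 3 + 3*o**2/2)
T(Q) = 57 (T(Q) = (3 + (3/2)*6**2)*1 = (3 + (3/2)*36)*1 = (3 + 54)*1 = 57*1 = 57)
T(b(-25)) - v(348) = 57 - 1*(-2176) = 57 + 2176 = 2233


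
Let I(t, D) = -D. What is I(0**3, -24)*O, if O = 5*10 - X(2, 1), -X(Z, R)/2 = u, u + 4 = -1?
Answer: 960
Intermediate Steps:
u = -5 (u = -4 - 1 = -5)
X(Z, R) = 10 (X(Z, R) = -2*(-5) = 10)
O = 40 (O = 5*10 - 1*10 = 50 - 10 = 40)
I(0**3, -24)*O = -1*(-24)*40 = 24*40 = 960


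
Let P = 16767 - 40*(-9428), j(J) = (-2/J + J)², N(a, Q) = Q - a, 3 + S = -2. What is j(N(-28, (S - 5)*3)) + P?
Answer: 393888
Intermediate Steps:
S = -5 (S = -3 - 2 = -5)
j(J) = (J - 2/J)²
P = 393887 (P = 16767 + 377120 = 393887)
j(N(-28, (S - 5)*3)) + P = (-2 + ((-5 - 5)*3 - 1*(-28))²)²/((-5 - 5)*3 - 1*(-28))² + 393887 = (-2 + (-10*3 + 28)²)²/(-10*3 + 28)² + 393887 = (-2 + (-30 + 28)²)²/(-30 + 28)² + 393887 = (-2 + (-2)²)²/(-2)² + 393887 = (-2 + 4)²/4 + 393887 = (¼)*2² + 393887 = (¼)*4 + 393887 = 1 + 393887 = 393888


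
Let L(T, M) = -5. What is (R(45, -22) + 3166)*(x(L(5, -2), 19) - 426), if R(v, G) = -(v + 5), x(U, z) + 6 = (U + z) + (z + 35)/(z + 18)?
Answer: -48023792/37 ≈ -1.2979e+6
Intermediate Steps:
x(U, z) = -6 + U + z + (35 + z)/(18 + z) (x(U, z) = -6 + ((U + z) + (z + 35)/(z + 18)) = -6 + ((U + z) + (35 + z)/(18 + z)) = -6 + (U + z + (35 + z)/(18 + z)) = -6 + U + z + (35 + z)/(18 + z))
R(v, G) = -5 - v (R(v, G) = -(5 + v) = -5 - v)
(R(45, -22) + 3166)*(x(L(5, -2), 19) - 426) = ((-5 - 1*45) + 3166)*((-73 + 19² + 13*19 + 18*(-5) - 5*19)/(18 + 19) - 426) = ((-5 - 45) + 3166)*((-73 + 361 + 247 - 90 - 95)/37 - 426) = (-50 + 3166)*((1/37)*350 - 426) = 3116*(350/37 - 426) = 3116*(-15412/37) = -48023792/37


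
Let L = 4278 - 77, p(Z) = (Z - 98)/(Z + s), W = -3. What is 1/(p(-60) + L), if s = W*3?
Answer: 69/290027 ≈ 0.00023791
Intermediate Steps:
s = -9 (s = -3*3 = -9)
p(Z) = (-98 + Z)/(-9 + Z) (p(Z) = (Z - 98)/(Z - 9) = (-98 + Z)/(-9 + Z))
L = 4201
1/(p(-60) + L) = 1/((-98 - 60)/(-9 - 60) + 4201) = 1/(-158/(-69) + 4201) = 1/(-1/69*(-158) + 4201) = 1/(158/69 + 4201) = 1/(290027/69) = 69/290027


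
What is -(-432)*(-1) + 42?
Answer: -390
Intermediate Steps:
-(-432)*(-1) + 42 = -48*9 + 42 = -432 + 42 = -390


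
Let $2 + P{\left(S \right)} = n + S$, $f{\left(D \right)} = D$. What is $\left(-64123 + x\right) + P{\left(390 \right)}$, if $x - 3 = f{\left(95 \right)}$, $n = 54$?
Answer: $-63583$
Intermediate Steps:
$x = 98$ ($x = 3 + 95 = 98$)
$P{\left(S \right)} = 52 + S$ ($P{\left(S \right)} = -2 + \left(54 + S\right) = 52 + S$)
$\left(-64123 + x\right) + P{\left(390 \right)} = \left(-64123 + 98\right) + \left(52 + 390\right) = -64025 + 442 = -63583$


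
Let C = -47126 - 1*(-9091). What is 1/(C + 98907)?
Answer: 1/60872 ≈ 1.6428e-5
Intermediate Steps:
C = -38035 (C = -47126 + 9091 = -38035)
1/(C + 98907) = 1/(-38035 + 98907) = 1/60872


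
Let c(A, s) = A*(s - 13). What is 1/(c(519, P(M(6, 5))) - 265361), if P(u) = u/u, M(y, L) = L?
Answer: -1/271589 ≈ -3.6820e-6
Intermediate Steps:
P(u) = 1
c(A, s) = A*(-13 + s)
1/(c(519, P(M(6, 5))) - 265361) = 1/(519*(-13 + 1) - 265361) = 1/(519*(-12) - 265361) = 1/(-6228 - 265361) = 1/(-271589) = -1/271589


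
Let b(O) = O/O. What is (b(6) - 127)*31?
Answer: -3906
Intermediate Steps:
b(O) = 1
(b(6) - 127)*31 = (1 - 127)*31 = -126*31 = -3906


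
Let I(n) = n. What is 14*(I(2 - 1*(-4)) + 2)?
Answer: 112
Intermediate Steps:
14*(I(2 - 1*(-4)) + 2) = 14*((2 - 1*(-4)) + 2) = 14*((2 + 4) + 2) = 14*(6 + 2) = 14*8 = 112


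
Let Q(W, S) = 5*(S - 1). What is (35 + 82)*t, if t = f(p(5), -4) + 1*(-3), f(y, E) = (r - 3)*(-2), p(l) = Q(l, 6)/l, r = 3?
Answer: -351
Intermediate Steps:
Q(W, S) = -5 + 5*S (Q(W, S) = 5*(-1 + S) = -5 + 5*S)
p(l) = 25/l (p(l) = (-5 + 5*6)/l = (-5 + 30)/l = 25/l)
f(y, E) = 0 (f(y, E) = (3 - 3)*(-2) = 0*(-2) = 0)
t = -3 (t = 0 + 1*(-3) = 0 - 3 = -3)
(35 + 82)*t = (35 + 82)*(-3) = 117*(-3) = -351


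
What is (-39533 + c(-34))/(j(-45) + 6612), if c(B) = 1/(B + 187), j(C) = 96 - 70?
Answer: -3024274/507807 ≈ -5.9556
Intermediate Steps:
j(C) = 26
c(B) = 1/(187 + B)
(-39533 + c(-34))/(j(-45) + 6612) = (-39533 + 1/(187 - 34))/(26 + 6612) = (-39533 + 1/153)/6638 = (-39533 + 1/153)*(1/6638) = -6048548/153*1/6638 = -3024274/507807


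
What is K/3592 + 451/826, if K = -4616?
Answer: -274103/370874 ≈ -0.73907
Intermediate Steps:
K/3592 + 451/826 = -4616/3592 + 451/826 = -4616*1/3592 + 451*(1/826) = -577/449 + 451/826 = -274103/370874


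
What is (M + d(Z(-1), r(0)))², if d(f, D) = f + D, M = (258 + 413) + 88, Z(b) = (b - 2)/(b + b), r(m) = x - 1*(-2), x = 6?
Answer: 2362369/4 ≈ 5.9059e+5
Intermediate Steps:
r(m) = 8 (r(m) = 6 - 1*(-2) = 6 + 2 = 8)
Z(b) = (-2 + b)/(2*b) (Z(b) = (-2 + b)/((2*b)) = (-2 + b)*(1/(2*b)) = (-2 + b)/(2*b))
M = 759 (M = 671 + 88 = 759)
d(f, D) = D + f
(M + d(Z(-1), r(0)))² = (759 + (8 + (½)*(-2 - 1)/(-1)))² = (759 + (8 + (½)*(-1)*(-3)))² = (759 + (8 + 3/2))² = (759 + 19/2)² = (1537/2)² = 2362369/4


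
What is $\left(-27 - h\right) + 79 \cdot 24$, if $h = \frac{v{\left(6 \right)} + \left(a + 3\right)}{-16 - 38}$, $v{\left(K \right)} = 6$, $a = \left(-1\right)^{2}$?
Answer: $\frac{50468}{27} \approx 1869.2$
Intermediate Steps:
$a = 1$
$h = - \frac{5}{27}$ ($h = \frac{6 + \left(1 + 3\right)}{-16 - 38} = \frac{6 + 4}{-54} = 10 \left(- \frac{1}{54}\right) = - \frac{5}{27} \approx -0.18519$)
$\left(-27 - h\right) + 79 \cdot 24 = \left(-27 - - \frac{5}{27}\right) + 79 \cdot 24 = \left(-27 + \frac{5}{27}\right) + 1896 = - \frac{724}{27} + 1896 = \frac{50468}{27}$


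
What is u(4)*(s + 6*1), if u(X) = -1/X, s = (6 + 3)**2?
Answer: -87/4 ≈ -21.750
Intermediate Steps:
s = 81 (s = 9**2 = 81)
u(4)*(s + 6*1) = (-1/4)*(81 + 6*1) = (-1*1/4)*(81 + 6) = -1/4*87 = -87/4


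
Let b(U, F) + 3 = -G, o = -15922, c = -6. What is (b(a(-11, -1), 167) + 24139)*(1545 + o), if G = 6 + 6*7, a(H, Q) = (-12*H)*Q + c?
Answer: -346313176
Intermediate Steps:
a(H, Q) = -6 - 12*H*Q (a(H, Q) = (-12*H)*Q - 6 = -12*H*Q - 6 = -6 - 12*H*Q)
G = 48 (G = 6 + 42 = 48)
b(U, F) = -51 (b(U, F) = -3 - 1*48 = -3 - 48 = -51)
(b(a(-11, -1), 167) + 24139)*(1545 + o) = (-51 + 24139)*(1545 - 15922) = 24088*(-14377) = -346313176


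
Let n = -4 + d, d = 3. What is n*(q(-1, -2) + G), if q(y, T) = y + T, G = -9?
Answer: 12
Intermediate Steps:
n = -1 (n = -4 + 3 = -1)
q(y, T) = T + y
n*(q(-1, -2) + G) = -((-2 - 1) - 9) = -(-3 - 9) = -1*(-12) = 12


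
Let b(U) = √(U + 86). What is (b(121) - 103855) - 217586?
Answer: -321441 + 3*√23 ≈ -3.2143e+5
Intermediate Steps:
b(U) = √(86 + U)
(b(121) - 103855) - 217586 = (√(86 + 121) - 103855) - 217586 = (√207 - 103855) - 217586 = (3*√23 - 103855) - 217586 = (-103855 + 3*√23) - 217586 = -321441 + 3*√23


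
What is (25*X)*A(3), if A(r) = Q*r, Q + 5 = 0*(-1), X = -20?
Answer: 7500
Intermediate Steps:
Q = -5 (Q = -5 + 0*(-1) = -5 + 0 = -5)
A(r) = -5*r
(25*X)*A(3) = (25*(-20))*(-5*3) = -500*(-15) = 7500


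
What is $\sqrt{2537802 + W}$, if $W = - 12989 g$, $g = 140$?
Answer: $\sqrt{719342} \approx 848.14$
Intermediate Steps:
$W = -1818460$ ($W = \left(-12989\right) 140 = -1818460$)
$\sqrt{2537802 + W} = \sqrt{2537802 - 1818460} = \sqrt{719342}$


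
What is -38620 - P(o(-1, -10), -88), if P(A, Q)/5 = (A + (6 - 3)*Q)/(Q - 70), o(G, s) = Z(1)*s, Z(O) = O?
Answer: -3051665/79 ≈ -38629.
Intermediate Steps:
o(G, s) = s (o(G, s) = 1*s = s)
P(A, Q) = 5*(A + 3*Q)/(-70 + Q) (P(A, Q) = 5*((A + (6 - 3)*Q)/(Q - 70)) = 5*((A + 3*Q)/(-70 + Q)) = 5*(A + 3*Q)/(-70 + Q))
-38620 - P(o(-1, -10), -88) = -38620 - 5*(-10 + 3*(-88))/(-70 - 88) = -38620 - 5*(-10 - 264)/(-158) = -38620 - 5*(-1)*(-274)/158 = -38620 - 1*685/79 = -38620 - 685/79 = -3051665/79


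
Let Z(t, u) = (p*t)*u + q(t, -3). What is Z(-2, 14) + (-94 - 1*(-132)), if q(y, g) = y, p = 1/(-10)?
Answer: 194/5 ≈ 38.800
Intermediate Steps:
p = -1/10 ≈ -0.10000
Z(t, u) = t - t*u/10 (Z(t, u) = (-t/10)*u + t = -t*u/10 + t = t - t*u/10)
Z(-2, 14) + (-94 - 1*(-132)) = (1/10)*(-2)*(10 - 1*14) + (-94 - 1*(-132)) = (1/10)*(-2)*(10 - 14) + (-94 + 132) = (1/10)*(-2)*(-4) + 38 = 4/5 + 38 = 194/5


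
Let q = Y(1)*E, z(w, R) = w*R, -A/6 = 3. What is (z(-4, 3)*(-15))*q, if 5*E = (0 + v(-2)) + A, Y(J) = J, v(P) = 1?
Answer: -612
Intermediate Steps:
A = -18 (A = -6*3 = -18)
E = -17/5 (E = ((0 + 1) - 18)/5 = (1 - 18)/5 = (⅕)*(-17) = -17/5 ≈ -3.4000)
z(w, R) = R*w
q = -17/5 (q = 1*(-17/5) = -17/5 ≈ -3.4000)
(z(-4, 3)*(-15))*q = ((3*(-4))*(-15))*(-17/5) = -12*(-15)*(-17/5) = 180*(-17/5) = -612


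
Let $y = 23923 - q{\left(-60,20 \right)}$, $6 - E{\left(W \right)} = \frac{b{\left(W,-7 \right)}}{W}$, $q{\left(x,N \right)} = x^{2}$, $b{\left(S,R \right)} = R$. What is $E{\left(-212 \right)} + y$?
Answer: $\frac{4309741}{212} \approx 20329.0$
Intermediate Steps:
$E{\left(W \right)} = 6 + \frac{7}{W}$ ($E{\left(W \right)} = 6 - - \frac{7}{W} = 6 + \frac{7}{W}$)
$y = 20323$ ($y = 23923 - \left(-60\right)^{2} = 23923 - 3600 = 20323$)
$E{\left(-212 \right)} + y = \left(6 + \frac{7}{-212}\right) + 20323 = \left(6 + 7 \left(- \frac{1}{212}\right)\right) + 20323 = \left(6 - \frac{7}{212}\right) + 20323 = \frac{1265}{212} + 20323 = \frac{4309741}{212}$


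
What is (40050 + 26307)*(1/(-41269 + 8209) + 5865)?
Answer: 4288805508981/11020 ≈ 3.8918e+8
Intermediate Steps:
(40050 + 26307)*(1/(-41269 + 8209) + 5865) = 66357*(1/(-33060) + 5865) = 66357*(-1/33060 + 5865) = 66357*(193896899/33060) = 4288805508981/11020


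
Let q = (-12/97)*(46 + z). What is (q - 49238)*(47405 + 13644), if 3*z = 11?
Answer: -291611659418/97 ≈ -3.0063e+9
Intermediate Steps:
z = 11/3 (z = (⅓)*11 = 11/3 ≈ 3.6667)
q = -596/97 (q = (-12/97)*(46 + 11/3) = -12*1/97*(149/3) = -12/97*149/3 = -596/97 ≈ -6.1443)
(q - 49238)*(47405 + 13644) = (-596/97 - 49238)*(47405 + 13644) = -4776682/97*61049 = -291611659418/97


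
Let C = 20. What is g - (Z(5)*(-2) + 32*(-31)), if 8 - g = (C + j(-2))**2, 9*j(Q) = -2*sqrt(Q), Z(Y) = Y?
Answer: 49418/81 + 80*I*sqrt(2)/9 ≈ 610.1 + 12.571*I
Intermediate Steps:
j(Q) = -2*sqrt(Q)/9 (j(Q) = (-2*sqrt(Q))/9 = -2*sqrt(Q)/9)
g = 8 - (20 - 2*I*sqrt(2)/9)**2 ≈ -391.9 + 12.571*I
g - (Z(5)*(-2) + 32*(-31)) = (-31744/81 + 80*I*sqrt(2)/9) - (5*(-2) + 32*(-31)) = (-31744/81 + 80*I*sqrt(2)/9) - (-10 - 992) = (-31744/81 + 80*I*sqrt(2)/9) - 1*(-1002) = (-31744/81 + 80*I*sqrt(2)/9) + 1002 = 49418/81 + 80*I*sqrt(2)/9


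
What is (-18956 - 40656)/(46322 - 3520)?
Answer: -29806/21401 ≈ -1.3927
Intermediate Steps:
(-18956 - 40656)/(46322 - 3520) = -59612/42802 = -59612*1/42802 = -29806/21401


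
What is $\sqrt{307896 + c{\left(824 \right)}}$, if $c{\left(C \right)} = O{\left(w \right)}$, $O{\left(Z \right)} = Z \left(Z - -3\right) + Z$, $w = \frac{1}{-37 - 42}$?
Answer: $\frac{\sqrt{1921578621}}{79} \approx 554.88$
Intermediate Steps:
$w = - \frac{1}{79}$ ($w = \frac{1}{-79} = - \frac{1}{79} \approx -0.012658$)
$O{\left(Z \right)} = Z + Z \left(3 + Z\right)$ ($O{\left(Z \right)} = Z \left(Z + 3\right) + Z = Z \left(3 + Z\right) + Z = Z + Z \left(3 + Z\right)$)
$c{\left(C \right)} = - \frac{315}{6241}$ ($c{\left(C \right)} = - \frac{4 - \frac{1}{79}}{79} = \left(- \frac{1}{79}\right) \frac{315}{79} = - \frac{315}{6241}$)
$\sqrt{307896 + c{\left(824 \right)}} = \sqrt{307896 - \frac{315}{6241}} = \sqrt{\frac{1921578621}{6241}} = \frac{\sqrt{1921578621}}{79}$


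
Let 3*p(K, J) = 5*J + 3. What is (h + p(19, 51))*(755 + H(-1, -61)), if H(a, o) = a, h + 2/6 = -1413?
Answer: -3002428/3 ≈ -1.0008e+6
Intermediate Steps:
h = -4240/3 (h = -1/3 - 1413 = -4240/3 ≈ -1413.3)
p(K, J) = 1 + 5*J/3 (p(K, J) = (5*J + 3)/3 = (3 + 5*J)/3 = 1 + 5*J/3)
(h + p(19, 51))*(755 + H(-1, -61)) = (-4240/3 + (1 + (5/3)*51))*(755 - 1) = (-4240/3 + (1 + 85))*754 = (-4240/3 + 86)*754 = -3982/3*754 = -3002428/3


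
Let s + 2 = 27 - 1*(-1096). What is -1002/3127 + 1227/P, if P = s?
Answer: 45993/59413 ≈ 0.77412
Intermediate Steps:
s = 1121 (s = -2 + (27 - 1*(-1096)) = -2 + (27 + 1096) = -2 + 1123 = 1121)
P = 1121
-1002/3127 + 1227/P = -1002/3127 + 1227/1121 = 45993/59413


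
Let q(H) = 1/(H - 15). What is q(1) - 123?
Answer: -1723/14 ≈ -123.07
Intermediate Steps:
q(H) = 1/(-15 + H)
q(1) - 123 = 1/(-15 + 1) - 123 = 1/(-14) - 123 = -1/14 - 123 = -1723/14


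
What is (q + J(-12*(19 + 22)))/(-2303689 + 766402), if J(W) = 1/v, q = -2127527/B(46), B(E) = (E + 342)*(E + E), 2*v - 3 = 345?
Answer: 185077001/4774124717424 ≈ 3.8767e-5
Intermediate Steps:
v = 174 (v = 3/2 + (½)*345 = 3/2 + 345/2 = 174)
B(E) = 2*E*(342 + E) (B(E) = (342 + E)*(2*E) = 2*E*(342 + E))
q = -2127527/35696 (q = -2127527*1/(92*(342 + 46)) = -2127527/(2*46*388) = -2127527/35696 ≈ -59.601)
J(W) = 1/174
(q + J(-12*(19 + 22)))/(-2303689 + 766402) = (-2127527/35696 + 1/174)/(-2303689 + 766402) = -185077001/3105552/(-1537287) = -185077001/3105552*(-1/1537287) = 185077001/4774124717424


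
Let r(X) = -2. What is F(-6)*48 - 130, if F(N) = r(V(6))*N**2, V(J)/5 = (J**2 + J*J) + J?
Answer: -3586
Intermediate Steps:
V(J) = 5*J + 10*J**2 (V(J) = 5*((J**2 + J*J) + J) = 5*((J**2 + J**2) + J) = 5*(2*J**2 + J) = 5*(J + 2*J**2) = 5*J + 10*J**2)
F(N) = -2*N**2
F(-6)*48 - 130 = -2*(-6)**2*48 - 130 = -2*36*48 - 130 = -72*48 - 130 = -3456 - 130 = -3586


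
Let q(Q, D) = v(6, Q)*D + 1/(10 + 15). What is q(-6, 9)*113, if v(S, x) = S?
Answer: 152663/25 ≈ 6106.5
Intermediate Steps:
q(Q, D) = 1/25 + 6*D (q(Q, D) = 6*D + 1/(10 + 15) = 6*D + 1/25 = 1/25 + 6*D)
q(-6, 9)*113 = (1/25 + 6*9)*113 = (1/25 + 54)*113 = (1351/25)*113 = 152663/25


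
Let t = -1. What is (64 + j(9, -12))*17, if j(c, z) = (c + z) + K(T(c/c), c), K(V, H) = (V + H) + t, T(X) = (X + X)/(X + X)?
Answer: 1190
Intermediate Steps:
T(X) = 1 (T(X) = (2*X)/((2*X)) = (2*X)*(1/(2*X)) = 1)
K(V, H) = -1 + H + V (K(V, H) = (V + H) - 1 = (H + V) - 1 = -1 + H + V)
j(c, z) = z + 2*c (j(c, z) = (c + z) + (-1 + c + 1) = (c + z) + c = z + 2*c)
(64 + j(9, -12))*17 = (64 + (-12 + 2*9))*17 = (64 + (-12 + 18))*17 = (64 + 6)*17 = 70*17 = 1190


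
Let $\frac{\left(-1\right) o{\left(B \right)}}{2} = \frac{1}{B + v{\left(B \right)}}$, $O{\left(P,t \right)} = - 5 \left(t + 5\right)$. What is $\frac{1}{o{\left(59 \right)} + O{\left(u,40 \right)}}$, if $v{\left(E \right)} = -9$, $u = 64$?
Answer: $- \frac{25}{5626} \approx -0.0044437$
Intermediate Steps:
$O{\left(P,t \right)} = -25 - 5 t$ ($O{\left(P,t \right)} = - 5 \left(5 + t\right) = -25 - 5 t$)
$o{\left(B \right)} = - \frac{2}{-9 + B}$ ($o{\left(B \right)} = - \frac{2}{B - 9} = - \frac{2}{-9 + B}$)
$\frac{1}{o{\left(59 \right)} + O{\left(u,40 \right)}} = \frac{1}{- \frac{2}{-9 + 59} - 225} = \frac{1}{- \frac{2}{50} - 225} = \frac{1}{\left(-2\right) \frac{1}{50} - 225} = \frac{1}{- \frac{1}{25} - 225} = \frac{1}{- \frac{5626}{25}} = - \frac{25}{5626}$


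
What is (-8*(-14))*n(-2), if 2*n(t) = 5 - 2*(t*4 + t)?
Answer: 1400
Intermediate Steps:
n(t) = 5/2 - 5*t (n(t) = (5 - 2*(t*4 + t))/2 = (5 - 2*(4*t + t))/2 = (5 - 10*t)/2 = 5/2 - 5*t)
(-8*(-14))*n(-2) = (-8*(-14))*(5/2 - 5*(-2)) = 112*(5/2 + 10) = 112*(25/2) = 1400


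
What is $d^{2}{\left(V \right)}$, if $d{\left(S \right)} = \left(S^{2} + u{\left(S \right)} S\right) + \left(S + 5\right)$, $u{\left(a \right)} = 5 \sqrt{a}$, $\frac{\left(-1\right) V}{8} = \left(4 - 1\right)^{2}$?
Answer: $16852489 - 22105440 i \sqrt{2} \approx 1.6852 \cdot 10^{7} - 3.1262 \cdot 10^{7} i$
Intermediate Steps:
$V = -72$ ($V = - 8 \left(4 - 1\right)^{2} = - 8 \cdot 3^{2} = \left(-8\right) 9 = -72$)
$d{\left(S \right)} = 5 + S + S^{2} + 5 S^{\frac{3}{2}}$ ($d{\left(S \right)} = \left(S^{2} + 5 \sqrt{S} S\right) + \left(S + 5\right) = \left(S^{2} + 5 S^{\frac{3}{2}}\right) + \left(5 + S\right) = 5 + S + S^{2} + 5 S^{\frac{3}{2}}$)
$d^{2}{\left(V \right)} = \left(5 - 72 + \left(-72\right)^{2} + 5 \left(-72\right)^{\frac{3}{2}}\right)^{2} = \left(5 - 72 + 5184 + 5 \left(- 432 i \sqrt{2}\right)\right)^{2} = \left(5 - 72 + 5184 - 2160 i \sqrt{2}\right)^{2} = \left(5117 - 2160 i \sqrt{2}\right)^{2}$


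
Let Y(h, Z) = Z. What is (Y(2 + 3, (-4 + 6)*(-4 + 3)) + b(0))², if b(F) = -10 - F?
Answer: 144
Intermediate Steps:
(Y(2 + 3, (-4 + 6)*(-4 + 3)) + b(0))² = ((-4 + 6)*(-4 + 3) + (-10 - 1*0))² = (2*(-1) + (-10 + 0))² = (-2 - 10)² = (-12)² = 144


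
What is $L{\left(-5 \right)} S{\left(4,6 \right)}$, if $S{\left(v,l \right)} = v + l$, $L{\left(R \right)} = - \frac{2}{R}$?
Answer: $4$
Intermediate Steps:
$S{\left(v,l \right)} = l + v$
$L{\left(-5 \right)} S{\left(4,6 \right)} = - \frac{2}{-5} \left(6 + 4\right) = \left(-2\right) \left(- \frac{1}{5}\right) 10 = \frac{2}{5} \cdot 10 = 4$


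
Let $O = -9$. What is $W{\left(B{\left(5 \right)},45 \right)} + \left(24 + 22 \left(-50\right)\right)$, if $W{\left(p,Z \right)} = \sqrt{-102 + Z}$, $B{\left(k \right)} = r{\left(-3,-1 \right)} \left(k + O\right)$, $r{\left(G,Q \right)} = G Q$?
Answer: $-1076 + i \sqrt{57} \approx -1076.0 + 7.5498 i$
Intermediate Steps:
$B{\left(k \right)} = -27 + 3 k$ ($B{\left(k \right)} = \left(-3\right) \left(-1\right) \left(k - 9\right) = 3 \left(-9 + k\right) = -27 + 3 k$)
$W{\left(B{\left(5 \right)},45 \right)} + \left(24 + 22 \left(-50\right)\right) = \sqrt{-102 + 45} + \left(24 + 22 \left(-50\right)\right) = \sqrt{-57} + \left(24 - 1100\right) = i \sqrt{57} - 1076 = -1076 + i \sqrt{57}$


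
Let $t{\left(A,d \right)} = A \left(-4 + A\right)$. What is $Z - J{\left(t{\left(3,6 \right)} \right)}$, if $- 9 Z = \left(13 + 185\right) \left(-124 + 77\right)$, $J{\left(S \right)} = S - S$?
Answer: $1034$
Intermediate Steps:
$J{\left(S \right)} = 0$
$Z = 1034$ ($Z = - \frac{\left(13 + 185\right) \left(-124 + 77\right)}{9} = - \frac{198 \left(-47\right)}{9} = \left(- \frac{1}{9}\right) \left(-9306\right) = 1034$)
$Z - J{\left(t{\left(3,6 \right)} \right)} = 1034 - 0 = 1034 + 0 = 1034$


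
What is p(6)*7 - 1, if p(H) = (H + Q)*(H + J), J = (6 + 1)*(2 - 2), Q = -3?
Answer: 125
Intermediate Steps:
J = 0 (J = 7*0 = 0)
p(H) = H*(-3 + H) (p(H) = (H - 3)*(H + 0) = (-3 + H)*H = H*(-3 + H))
p(6)*7 - 1 = (6*(-3 + 6))*7 - 1 = (6*3)*7 - 1 = 18*7 - 1 = 126 - 1 = 125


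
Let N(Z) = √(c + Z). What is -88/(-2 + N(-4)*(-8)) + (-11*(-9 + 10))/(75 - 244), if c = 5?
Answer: 7491/845 ≈ 8.8651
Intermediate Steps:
N(Z) = √(5 + Z)
-88/(-2 + N(-4)*(-8)) + (-11*(-9 + 10))/(75 - 244) = -88/(-2 + √(5 - 4)*(-8)) + (-11*(-9 + 10))/(75 - 244) = -88/(-2 + √1*(-8)) - 11*1/(-169) = -88/(-2 + 1*(-8)) - 11*(-1/169) = -88/(-2 - 8) + 11/169 = -88/(-10) + 11/169 = -88*(-⅒) + 11/169 = 44/5 + 11/169 = 7491/845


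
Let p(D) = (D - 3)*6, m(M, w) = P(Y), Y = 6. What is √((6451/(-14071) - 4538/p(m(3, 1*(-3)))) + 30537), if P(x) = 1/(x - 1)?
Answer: √10759525783943034/590982 ≈ 175.52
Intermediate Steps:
P(x) = 1/(-1 + x)
m(M, w) = ⅕ (m(M, w) = 1/(-1 + 6) = 1/5 = ⅕)
p(D) = -18 + 6*D (p(D) = (-3 + D)*6 = -18 + 6*D)
√((6451/(-14071) - 4538/p(m(3, 1*(-3)))) + 30537) = √((6451/(-14071) - 4538/(-18 + 6*(⅕))) + 30537) = √((6451*(-1/14071) - 4538/(-18 + 6/5)) + 30537) = √((-6451/14071 - 4538/(-84/5)) + 30537) = √((-6451/14071 - 4538*(-5/84)) + 30537) = √((-6451/14071 + 11345/42) + 30537) = √(159364553/590982 + 30537) = √(18206181887/590982) = √10759525783943034/590982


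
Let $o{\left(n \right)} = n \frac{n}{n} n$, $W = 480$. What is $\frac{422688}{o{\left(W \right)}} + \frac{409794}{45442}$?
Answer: $\frac{591793363}{54530400} \approx 10.853$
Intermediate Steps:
$o{\left(n \right)} = n^{2}$ ($o{\left(n \right)} = n 1 n = n n = n^{2}$)
$\frac{422688}{o{\left(W \right)}} + \frac{409794}{45442} = \frac{422688}{480^{2}} + \frac{409794}{45442} = \frac{422688}{230400} + 409794 \cdot \frac{1}{45442} = 422688 \cdot \frac{1}{230400} + \frac{204897}{22721} = \frac{4403}{2400} + \frac{204897}{22721} = \frac{591793363}{54530400}$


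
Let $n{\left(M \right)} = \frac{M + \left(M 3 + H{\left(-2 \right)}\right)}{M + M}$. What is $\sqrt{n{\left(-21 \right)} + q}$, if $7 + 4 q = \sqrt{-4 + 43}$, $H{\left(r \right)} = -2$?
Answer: $\frac{\sqrt{525 + 441 \sqrt{39}}}{42} \approx 1.3634$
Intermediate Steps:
$q = - \frac{7}{4} + \frac{\sqrt{39}}{4}$ ($q = - \frac{7}{4} + \frac{\sqrt{-4 + 43}}{4} = - \frac{7}{4} + \frac{\sqrt{39}}{4} \approx -0.18875$)
$n{\left(M \right)} = \frac{-2 + 4 M}{2 M}$ ($n{\left(M \right)} = \frac{M + \left(M 3 - 2\right)}{M + M} = \frac{M + \left(3 M - 2\right)}{2 M} = \left(M + \left(-2 + 3 M\right)\right) \frac{1}{2 M} = \left(-2 + 4 M\right) \frac{1}{2 M} = \frac{-2 + 4 M}{2 M}$)
$\sqrt{n{\left(-21 \right)} + q} = \sqrt{\left(2 - \frac{1}{-21}\right) - \left(\frac{7}{4} - \frac{\sqrt{39}}{4}\right)} = \sqrt{\left(2 - - \frac{1}{21}\right) - \left(\frac{7}{4} - \frac{\sqrt{39}}{4}\right)} = \sqrt{\left(2 + \frac{1}{21}\right) - \left(\frac{7}{4} - \frac{\sqrt{39}}{4}\right)} = \sqrt{\frac{43}{21} - \left(\frac{7}{4} - \frac{\sqrt{39}}{4}\right)} = \sqrt{\frac{25}{84} + \frac{\sqrt{39}}{4}}$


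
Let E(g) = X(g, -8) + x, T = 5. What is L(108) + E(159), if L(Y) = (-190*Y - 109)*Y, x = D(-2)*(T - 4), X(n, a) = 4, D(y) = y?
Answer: -2227930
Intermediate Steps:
x = -2 (x = -2*(5 - 4) = -2*1 = -2)
L(Y) = Y*(-109 - 190*Y) (L(Y) = (-109 - 190*Y)*Y = Y*(-109 - 190*Y))
E(g) = 2 (E(g) = 4 - 2 = 2)
L(108) + E(159) = -1*108*(109 + 190*108) + 2 = -1*108*(109 + 20520) + 2 = -1*108*20629 + 2 = -2227932 + 2 = -2227930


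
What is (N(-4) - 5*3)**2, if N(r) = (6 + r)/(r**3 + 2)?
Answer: 217156/961 ≈ 225.97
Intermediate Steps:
N(r) = (6 + r)/(2 + r**3)
(N(-4) - 5*3)**2 = ((6 - 4)/(2 + (-4)**3) - 5*3)**2 = (2/(2 - 64) - 15)**2 = (2/(-62) - 15)**2 = (-1/62*2 - 15)**2 = (-1/31 - 15)**2 = (-466/31)**2 = 217156/961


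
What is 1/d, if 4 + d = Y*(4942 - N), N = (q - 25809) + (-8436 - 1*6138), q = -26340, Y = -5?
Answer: -1/358329 ≈ -2.7907e-6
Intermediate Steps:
N = -66723 (N = (-26340 - 25809) + (-8436 - 1*6138) = -52149 + (-8436 - 6138) = -52149 - 14574 = -66723)
d = -358329 (d = -4 - 5*(4942 - 1*(-66723)) = -4 - 5*(4942 + 66723) = -4 - 5*71665 = -4 - 358325 = -358329)
1/d = 1/(-358329) = -1/358329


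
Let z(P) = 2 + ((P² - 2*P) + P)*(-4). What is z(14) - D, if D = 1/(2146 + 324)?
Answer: -1793221/2470 ≈ -726.00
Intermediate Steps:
z(P) = 2 - 4*P² + 4*P (z(P) = 2 + (P² - P)*(-4) = 2 + (-4*P² + 4*P) = 2 - 4*P² + 4*P)
D = 1/2470 ≈ 0.00040486
z(14) - D = (2 - 4*14² + 4*14) - 1*1/2470 = (2 - 4*196 + 56) - 1/2470 = (2 - 784 + 56) - 1/2470 = -726 - 1/2470 = -1793221/2470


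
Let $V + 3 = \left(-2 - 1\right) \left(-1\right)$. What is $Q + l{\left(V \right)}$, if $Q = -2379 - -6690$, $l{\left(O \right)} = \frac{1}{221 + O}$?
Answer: $\frac{952732}{221} \approx 4311.0$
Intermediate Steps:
$V = 0$ ($V = -3 + \left(-2 - 1\right) \left(-1\right) = -3 - -3 = -3 + 3 = 0$)
$Q = 4311$ ($Q = -2379 + 6690 = 4311$)
$Q + l{\left(V \right)} = 4311 + \frac{1}{221 + 0} = 4311 + \frac{1}{221} = \frac{952732}{221}$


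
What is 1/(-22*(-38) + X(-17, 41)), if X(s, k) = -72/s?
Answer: 17/14284 ≈ 0.0011901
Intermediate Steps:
1/(-22*(-38) + X(-17, 41)) = 1/(-22*(-38) - 72/(-17)) = 1/(836 - 72*(-1/17)) = 1/(836 + 72/17) = 1/(14284/17) = 17/14284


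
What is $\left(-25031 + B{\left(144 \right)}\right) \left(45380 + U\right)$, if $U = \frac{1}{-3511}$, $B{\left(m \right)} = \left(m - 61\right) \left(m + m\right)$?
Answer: $- \frac{179563984733}{3511} \approx -5.1143 \cdot 10^{7}$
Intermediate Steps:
$B{\left(m \right)} = 2 m \left(-61 + m\right)$ ($B{\left(m \right)} = \left(-61 + m\right) 2 m = 2 m \left(-61 + m\right)$)
$U = - \frac{1}{3511} \approx -0.00028482$
$\left(-25031 + B{\left(144 \right)}\right) \left(45380 + U\right) = \left(-25031 + 2 \cdot 144 \left(-61 + 144\right)\right) \left(45380 - \frac{1}{3511}\right) = \left(-25031 + 2 \cdot 144 \cdot 83\right) \frac{159329179}{3511} = \left(-25031 + 23904\right) \frac{159329179}{3511} = \left(-1127\right) \frac{159329179}{3511} = - \frac{179563984733}{3511}$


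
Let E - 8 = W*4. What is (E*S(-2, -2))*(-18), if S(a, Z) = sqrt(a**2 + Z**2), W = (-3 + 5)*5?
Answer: -1728*sqrt(2) ≈ -2443.8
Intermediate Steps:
W = 10 (W = 2*5 = 10)
S(a, Z) = sqrt(Z**2 + a**2)
E = 48 (E = 8 + 10*4 = 8 + 40 = 48)
(E*S(-2, -2))*(-18) = (48*sqrt((-2)**2 + (-2)**2))*(-18) = (48*sqrt(4 + 4))*(-18) = (48*sqrt(8))*(-18) = (48*(2*sqrt(2)))*(-18) = (96*sqrt(2))*(-18) = -1728*sqrt(2)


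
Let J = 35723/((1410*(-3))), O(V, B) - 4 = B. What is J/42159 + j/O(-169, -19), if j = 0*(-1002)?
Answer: -35723/178332570 ≈ -0.00020032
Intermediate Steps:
O(V, B) = 4 + B
J = -35723/4230 (J = 35723/(-4230) = 35723*(-1/4230) = -35723/4230 ≈ -8.4452)
j = 0
J/42159 + j/O(-169, -19) = -35723/4230/42159 + 0/(4 - 19) = -35723/4230*1/42159 + 0/(-15) = -35723/178332570 + 0*(-1/15) = -35723/178332570 + 0 = -35723/178332570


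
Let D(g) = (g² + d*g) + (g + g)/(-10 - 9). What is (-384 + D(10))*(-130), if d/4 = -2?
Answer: 901680/19 ≈ 47457.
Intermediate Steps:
d = -8 (d = 4*(-2) = -8)
D(g) = g² - 154*g/19 (D(g) = (g² - 8*g) + (g + g)/(-10 - 9) = (g² - 8*g) + (2*g)/(-19) = (g² - 8*g) + (2*g)*(-1/19) = (g² - 8*g) - 2*g/19 = g² - 154*g/19)
(-384 + D(10))*(-130) = (-384 + (1/19)*10*(-154 + 19*10))*(-130) = (-384 + (1/19)*10*(-154 + 190))*(-130) = (-384 + (1/19)*10*36)*(-130) = (-384 + 360/19)*(-130) = -6936/19*(-130) = 901680/19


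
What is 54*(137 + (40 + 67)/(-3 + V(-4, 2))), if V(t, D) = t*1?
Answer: 46008/7 ≈ 6572.6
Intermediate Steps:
V(t, D) = t
54*(137 + (40 + 67)/(-3 + V(-4, 2))) = 54*(137 + (40 + 67)/(-3 - 4)) = 54*(137 + 107/(-7)) = 54*(137 + 107*(-⅐)) = 54*(137 - 107/7) = 54*(852/7) = 46008/7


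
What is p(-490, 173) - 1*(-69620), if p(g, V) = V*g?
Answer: -15150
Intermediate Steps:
p(-490, 173) - 1*(-69620) = 173*(-490) - 1*(-69620) = -84770 + 69620 = -15150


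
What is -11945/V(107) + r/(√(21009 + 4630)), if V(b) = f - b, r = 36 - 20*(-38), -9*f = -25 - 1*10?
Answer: 107505/928 + 796*√25639/25639 ≈ 120.82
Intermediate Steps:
f = 35/9 (f = -(-25 - 1*10)/9 = -(-25 - 10)/9 = -⅑*(-35) = 35/9 ≈ 3.8889)
r = 796 (r = 36 + 760 = 796)
V(b) = 35/9 - b
-11945/V(107) + r/(√(21009 + 4630)) = -11945/(35/9 - 1*107) + 796/(√(21009 + 4630)) = -11945/(35/9 - 107) + 796/(√25639) = -11945/(-928/9) + 796*(√25639/25639) = -11945*(-9/928) + 796*√25639/25639 = 107505/928 + 796*√25639/25639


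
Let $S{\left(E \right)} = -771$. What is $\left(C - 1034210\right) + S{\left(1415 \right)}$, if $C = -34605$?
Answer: $-1069586$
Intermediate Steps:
$\left(C - 1034210\right) + S{\left(1415 \right)} = \left(-34605 - 1034210\right) - 771 = -1068815 - 771 = -1069586$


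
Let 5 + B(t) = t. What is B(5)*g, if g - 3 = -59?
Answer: 0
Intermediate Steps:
g = -56 (g = 3 - 59 = -56)
B(t) = -5 + t
B(5)*g = (-5 + 5)*(-56) = 0*(-56) = 0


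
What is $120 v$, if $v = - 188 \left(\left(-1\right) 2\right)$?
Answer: $45120$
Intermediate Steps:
$v = 376$ ($v = \left(-188\right) \left(-2\right) = 376$)
$120 v = 120 \cdot 376 = 45120$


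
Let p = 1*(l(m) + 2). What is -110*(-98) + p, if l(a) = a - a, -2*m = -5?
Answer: 10782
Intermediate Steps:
m = 5/2 (m = -1/2*(-5) = 5/2 ≈ 2.5000)
l(a) = 0
p = 2 (p = 1*(0 + 2) = 1*2 = 2)
-110*(-98) + p = -110*(-98) + 2 = 10780 + 2 = 10782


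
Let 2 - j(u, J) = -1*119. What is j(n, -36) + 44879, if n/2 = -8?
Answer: 45000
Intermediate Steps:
n = -16 (n = 2*(-8) = -16)
j(u, J) = 121 (j(u, J) = 2 - (-1)*119 = 2 - 1*(-119) = 2 + 119 = 121)
j(n, -36) + 44879 = 121 + 44879 = 45000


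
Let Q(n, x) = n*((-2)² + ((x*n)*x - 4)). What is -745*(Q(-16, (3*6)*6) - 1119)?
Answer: -2223724425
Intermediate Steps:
Q(n, x) = n²*x² (Q(n, x) = n*(4 + ((n*x)*x - 4)) = n*(4 + (n*x² - 4)) = n*(4 + (-4 + n*x²)) = n*(n*x²) = n²*x²)
-745*(Q(-16, (3*6)*6) - 1119) = -745*((-16)²*((3*6)*6)² - 1119) = -745*(256*(18*6)² - 1119) = -745*(256*108² - 1119) = -745*(256*11664 - 1119) = -745*(2985984 - 1119) = -745*2984865 = -2223724425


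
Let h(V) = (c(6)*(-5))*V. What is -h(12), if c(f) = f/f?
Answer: 60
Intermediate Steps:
c(f) = 1
h(V) = -5*V (h(V) = (1*(-5))*V = -5*V)
-h(12) = -(-5)*12 = -1*(-60) = 60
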